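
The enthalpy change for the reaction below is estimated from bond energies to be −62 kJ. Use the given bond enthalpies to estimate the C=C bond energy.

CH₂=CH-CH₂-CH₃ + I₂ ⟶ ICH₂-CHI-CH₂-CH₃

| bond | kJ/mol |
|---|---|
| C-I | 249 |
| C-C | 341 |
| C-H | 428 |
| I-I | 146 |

Let D be the C=C bond energy.
Σ(broken) = 2×341 + 8×428 + 1×D + 1×146 = 4252 + D
Σ(formed) = 3×341 + 8×428 + 2×249 = 4945
ΔH = Σ(broken) − Σ(formed) = (4252 + D) − (4945) = −693 + D
Setting this equal to −62 kJ gives D = 631 kJ/mol.

D(C=C) ≈ 631 kJ/mol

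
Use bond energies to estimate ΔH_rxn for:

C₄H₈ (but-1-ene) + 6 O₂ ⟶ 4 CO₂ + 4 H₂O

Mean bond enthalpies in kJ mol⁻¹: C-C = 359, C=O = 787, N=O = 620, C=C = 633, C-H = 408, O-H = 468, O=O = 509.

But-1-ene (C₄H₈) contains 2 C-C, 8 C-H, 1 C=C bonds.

Bonds broken (reactants):
  C-C: 2 × 359 = 718
  C-H: 8 × 408 = 3264
  C=C: 1 × 633 = 633
  O=O: 6 × 509 = 3054
  Σ(broken) = 7669 kJ
Bonds formed (products):
  C=O: 8 × 787 = 6296
  O-H: 8 × 468 = 3744
  Σ(formed) = 10040 kJ
ΔH = Σ(broken) − Σ(formed) = 7669 − 10040 = −2371 kJ

ΔH ≈ −2371 kJ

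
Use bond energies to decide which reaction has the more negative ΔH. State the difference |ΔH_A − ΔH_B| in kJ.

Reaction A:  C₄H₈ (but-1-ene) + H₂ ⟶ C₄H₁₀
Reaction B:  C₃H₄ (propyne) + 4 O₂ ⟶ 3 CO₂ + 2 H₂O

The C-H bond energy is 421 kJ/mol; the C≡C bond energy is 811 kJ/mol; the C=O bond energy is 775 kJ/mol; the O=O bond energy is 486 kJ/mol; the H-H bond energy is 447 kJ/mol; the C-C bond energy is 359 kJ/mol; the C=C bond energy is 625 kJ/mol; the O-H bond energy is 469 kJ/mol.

Reaction B, by 1599 kJ

Reaction A:
  Bonds broken (reactants):
    C-C: 2 × 359 = 718
    C-H: 8 × 421 = 3368
    C=C: 1 × 625 = 625
    H-H: 1 × 447 = 447
    Σ(broken) = 5158 kJ
  Bonds formed (products):
    C-C: 3 × 359 = 1077
    C-H: 10 × 421 = 4210
    Σ(formed) = 5287 kJ
  ΔH_A = 5158 − 5287 = −129 kJ
Reaction B:
  Bonds broken (reactants):
    C≡C: 1 × 811 = 811
    C-C: 1 × 359 = 359
    C-H: 4 × 421 = 1684
    O=O: 4 × 486 = 1944
    Σ(broken) = 4798 kJ
  Bonds formed (products):
    C=O: 6 × 775 = 4650
    O-H: 4 × 469 = 1876
    Σ(formed) = 6526 kJ
  ΔH_B = 4798 − 6526 = −1728 kJ
ΔH_A − ΔH_B = +1599 kJ, so reaction B has the more negative ΔH; |ΔH_A − ΔH_B| = 1599 kJ.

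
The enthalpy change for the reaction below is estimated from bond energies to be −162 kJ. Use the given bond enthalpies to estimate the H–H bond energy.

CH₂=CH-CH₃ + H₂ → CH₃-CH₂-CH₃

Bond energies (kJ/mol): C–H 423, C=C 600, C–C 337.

D(H–H) ≈ 421 kJ/mol

Let D be the H–H bond energy.
Σ(broken) = 1×337 + 6×423 + 1×600 + 1×D = 3475 + D
Σ(formed) = 2×337 + 8×423 = 4058
ΔH = Σ(broken) − Σ(formed) = (3475 + D) − (4058) = −583 + D
Setting this equal to −162 kJ gives D = 421 kJ/mol.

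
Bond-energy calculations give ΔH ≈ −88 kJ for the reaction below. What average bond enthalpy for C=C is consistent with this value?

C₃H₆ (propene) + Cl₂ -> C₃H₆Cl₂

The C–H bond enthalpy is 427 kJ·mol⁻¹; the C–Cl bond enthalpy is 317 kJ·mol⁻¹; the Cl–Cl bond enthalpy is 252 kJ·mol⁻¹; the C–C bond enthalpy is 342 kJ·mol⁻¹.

Let D be the C=C bond energy.
Σ(broken) = 1×342 + 6×427 + 1×D + 1×252 = 3156 + D
Σ(formed) = 2×342 + 2×317 + 6×427 = 3880
ΔH = Σ(broken) − Σ(formed) = (3156 + D) − (3880) = −724 + D
Setting this equal to −88 kJ gives D = 636 kJ/mol.

D(C=C) ≈ 636 kJ/mol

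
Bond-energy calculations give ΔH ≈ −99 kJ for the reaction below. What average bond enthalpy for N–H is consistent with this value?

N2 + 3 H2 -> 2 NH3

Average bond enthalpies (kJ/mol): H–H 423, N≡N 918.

Let D be the N–H bond energy.
Σ(broken) = 3×423 + 1×918 = 2187
Σ(formed) = 6×D = 6D
ΔH = Σ(broken) − Σ(formed) = (2187) − (6D) = +2187 − 6D
Setting this equal to −99 kJ gives 6D = 2286, so D = 381 kJ/mol.

D(N–H) ≈ 381 kJ/mol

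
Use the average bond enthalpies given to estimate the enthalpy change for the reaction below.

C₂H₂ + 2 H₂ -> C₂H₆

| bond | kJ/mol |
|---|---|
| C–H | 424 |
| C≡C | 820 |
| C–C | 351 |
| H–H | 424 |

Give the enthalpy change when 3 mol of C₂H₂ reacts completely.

ΔH = −1137 kJ

Bonds broken (reactants):
  C≡C: 1 × 820 = 820
  C–H: 2 × 424 = 848
  H–H: 2 × 424 = 848
  Σ(broken) = 2516 kJ
Bonds formed (products):
  C–C: 1 × 351 = 351
  C–H: 6 × 424 = 2544
  Σ(formed) = 2895 kJ
ΔH = Σ(broken) − Σ(formed) = 2516 − 2895 = −379 kJ
For 3× the reaction as written: 3 × (−379) = −1137 kJ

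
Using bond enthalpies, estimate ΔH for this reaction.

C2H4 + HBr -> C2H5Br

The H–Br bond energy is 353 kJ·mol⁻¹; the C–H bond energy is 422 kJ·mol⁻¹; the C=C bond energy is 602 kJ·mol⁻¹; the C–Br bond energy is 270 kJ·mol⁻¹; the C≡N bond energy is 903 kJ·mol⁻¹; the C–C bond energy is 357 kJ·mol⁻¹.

ΔH ≈ −94 kJ

Bonds broken (reactants):
  C–H: 4 × 422 = 1688
  C=C: 1 × 602 = 602
  H–Br: 1 × 353 = 353
  Σ(broken) = 2643 kJ
Bonds formed (products):
  C–Br: 1 × 270 = 270
  C–C: 1 × 357 = 357
  C–H: 5 × 422 = 2110
  Σ(formed) = 2737 kJ
ΔH = Σ(broken) − Σ(formed) = 2643 − 2737 = −94 kJ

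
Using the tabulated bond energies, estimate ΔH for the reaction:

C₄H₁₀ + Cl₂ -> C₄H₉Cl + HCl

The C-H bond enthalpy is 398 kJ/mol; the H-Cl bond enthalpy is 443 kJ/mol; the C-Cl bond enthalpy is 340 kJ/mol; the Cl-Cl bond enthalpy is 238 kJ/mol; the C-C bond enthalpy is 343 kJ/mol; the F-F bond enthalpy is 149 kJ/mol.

Bonds broken (reactants):
  C-C: 3 × 343 = 1029
  C-H: 10 × 398 = 3980
  Cl-Cl: 1 × 238 = 238
  Σ(broken) = 5247 kJ
Bonds formed (products):
  C-C: 3 × 343 = 1029
  C-Cl: 1 × 340 = 340
  C-H: 9 × 398 = 3582
  H-Cl: 1 × 443 = 443
  Σ(formed) = 5394 kJ
ΔH = Σ(broken) − Σ(formed) = 5247 − 5394 = −147 kJ

ΔH ≈ −147 kJ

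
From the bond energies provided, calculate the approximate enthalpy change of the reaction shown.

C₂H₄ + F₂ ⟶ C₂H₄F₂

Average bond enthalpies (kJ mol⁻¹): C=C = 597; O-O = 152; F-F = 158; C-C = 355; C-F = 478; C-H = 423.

ΔH ≈ −556 kJ

Bonds broken (reactants):
  C-H: 4 × 423 = 1692
  C=C: 1 × 597 = 597
  F-F: 1 × 158 = 158
  Σ(broken) = 2447 kJ
Bonds formed (products):
  C-C: 1 × 355 = 355
  C-F: 2 × 478 = 956
  C-H: 4 × 423 = 1692
  Σ(formed) = 3003 kJ
ΔH = Σ(broken) − Σ(formed) = 2447 − 3003 = −556 kJ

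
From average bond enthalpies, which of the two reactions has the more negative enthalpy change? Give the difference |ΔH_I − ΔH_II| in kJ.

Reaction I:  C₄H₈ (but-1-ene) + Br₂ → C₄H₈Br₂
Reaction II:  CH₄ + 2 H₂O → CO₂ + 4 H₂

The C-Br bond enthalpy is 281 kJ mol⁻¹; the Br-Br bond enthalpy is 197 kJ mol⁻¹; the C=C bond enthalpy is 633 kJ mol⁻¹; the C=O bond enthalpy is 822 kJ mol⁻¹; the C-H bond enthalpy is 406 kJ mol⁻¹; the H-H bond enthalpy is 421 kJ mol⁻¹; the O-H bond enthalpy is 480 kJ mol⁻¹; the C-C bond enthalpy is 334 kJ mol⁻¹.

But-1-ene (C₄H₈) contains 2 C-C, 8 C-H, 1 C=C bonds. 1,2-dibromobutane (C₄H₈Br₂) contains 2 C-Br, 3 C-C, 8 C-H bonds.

Reaction I, by 282 kJ

Reaction I:
  Bonds broken (reactants):
    Br-Br: 1 × 197 = 197
    C-C: 2 × 334 = 668
    C-H: 8 × 406 = 3248
    C=C: 1 × 633 = 633
    Σ(broken) = 4746 kJ
  Bonds formed (products):
    C-Br: 2 × 281 = 562
    C-C: 3 × 334 = 1002
    C-H: 8 × 406 = 3248
    Σ(formed) = 4812 kJ
  ΔH_I = 4746 − 4812 = −66 kJ
Reaction II:
  Bonds broken (reactants):
    C-H: 4 × 406 = 1624
    O-H: 4 × 480 = 1920
    Σ(broken) = 3544 kJ
  Bonds formed (products):
    C=O: 2 × 822 = 1644
    H-H: 4 × 421 = 1684
    Σ(formed) = 3328 kJ
  ΔH_II = 3544 − 3328 = +216 kJ
ΔH_I − ΔH_II = −282 kJ, so reaction I has the more negative ΔH; |ΔH_I − ΔH_II| = 282 kJ.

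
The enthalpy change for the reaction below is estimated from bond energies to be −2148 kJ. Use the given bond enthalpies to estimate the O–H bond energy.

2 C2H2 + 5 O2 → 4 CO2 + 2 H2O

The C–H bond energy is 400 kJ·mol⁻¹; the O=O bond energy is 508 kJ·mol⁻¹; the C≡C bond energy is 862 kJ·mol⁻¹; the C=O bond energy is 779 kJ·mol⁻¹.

D(O–H) ≈ 445 kJ/mol

Let D be the O–H bond energy.
Σ(broken) = 2×862 + 4×400 + 5×508 = 5864
Σ(formed) = 8×779 + 4×D = 6232 + 4D
ΔH = Σ(broken) − Σ(formed) = (5864) − (6232 + 4D) = −368 − 4D
Setting this equal to −2148 kJ gives 4D = 1780, so D = 445 kJ/mol.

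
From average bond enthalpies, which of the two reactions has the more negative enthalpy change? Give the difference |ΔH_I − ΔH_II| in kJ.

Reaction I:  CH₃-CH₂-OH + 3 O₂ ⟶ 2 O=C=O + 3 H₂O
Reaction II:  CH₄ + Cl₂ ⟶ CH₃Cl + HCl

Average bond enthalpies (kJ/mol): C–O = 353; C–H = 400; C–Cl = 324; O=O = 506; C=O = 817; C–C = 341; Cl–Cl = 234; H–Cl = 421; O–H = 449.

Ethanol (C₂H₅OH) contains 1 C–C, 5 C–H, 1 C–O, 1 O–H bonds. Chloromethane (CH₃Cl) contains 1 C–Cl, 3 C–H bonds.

Reaction I, by 1190 kJ

Reaction I:
  Bonds broken (reactants):
    C–C: 1 × 341 = 341
    C–H: 5 × 400 = 2000
    C–O: 1 × 353 = 353
    O–H: 1 × 449 = 449
    O=O: 3 × 506 = 1518
    Σ(broken) = 4661 kJ
  Bonds formed (products):
    C=O: 4 × 817 = 3268
    O–H: 6 × 449 = 2694
    Σ(formed) = 5962 kJ
  ΔH_I = 4661 − 5962 = −1301 kJ
Reaction II:
  Bonds broken (reactants):
    C–H: 4 × 400 = 1600
    Cl–Cl: 1 × 234 = 234
    Σ(broken) = 1834 kJ
  Bonds formed (products):
    C–Cl: 1 × 324 = 324
    C–H: 3 × 400 = 1200
    H–Cl: 1 × 421 = 421
    Σ(formed) = 1945 kJ
  ΔH_II = 1834 − 1945 = −111 kJ
ΔH_I − ΔH_II = −1190 kJ, so reaction I has the more negative ΔH; |ΔH_I − ΔH_II| = 1190 kJ.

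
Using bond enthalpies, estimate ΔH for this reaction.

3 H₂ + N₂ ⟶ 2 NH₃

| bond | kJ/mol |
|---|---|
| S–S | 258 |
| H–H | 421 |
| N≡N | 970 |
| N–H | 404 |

Bonds broken (reactants):
  H–H: 3 × 421 = 1263
  N≡N: 1 × 970 = 970
  Σ(broken) = 2233 kJ
Bonds formed (products):
  N–H: 6 × 404 = 2424
  Σ(formed) = 2424 kJ
ΔH = Σ(broken) − Σ(formed) = 2233 − 2424 = −191 kJ

ΔH ≈ −191 kJ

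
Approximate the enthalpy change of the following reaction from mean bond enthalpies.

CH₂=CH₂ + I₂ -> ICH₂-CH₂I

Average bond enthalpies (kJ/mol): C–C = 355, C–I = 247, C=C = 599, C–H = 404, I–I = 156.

ΔH ≈ −94 kJ

Bonds broken (reactants):
  C–H: 4 × 404 = 1616
  C=C: 1 × 599 = 599
  I–I: 1 × 156 = 156
  Σ(broken) = 2371 kJ
Bonds formed (products):
  C–C: 1 × 355 = 355
  C–H: 4 × 404 = 1616
  C–I: 2 × 247 = 494
  Σ(formed) = 2465 kJ
ΔH = Σ(broken) − Σ(formed) = 2371 − 2465 = −94 kJ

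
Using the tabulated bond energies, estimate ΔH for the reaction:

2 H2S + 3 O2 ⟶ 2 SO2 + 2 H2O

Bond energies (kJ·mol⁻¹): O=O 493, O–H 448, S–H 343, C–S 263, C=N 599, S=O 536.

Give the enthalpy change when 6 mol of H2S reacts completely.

Bonds broken (reactants):
  O=O: 3 × 493 = 1479
  S–H: 4 × 343 = 1372
  Σ(broken) = 2851 kJ
Bonds formed (products):
  O–H: 4 × 448 = 1792
  S=O: 4 × 536 = 2144
  Σ(formed) = 3936 kJ
ΔH = Σ(broken) − Σ(formed) = 2851 − 3936 = −1085 kJ
For 3× the reaction as written: 3 × (−1085) = −3255 kJ

ΔH = −3255 kJ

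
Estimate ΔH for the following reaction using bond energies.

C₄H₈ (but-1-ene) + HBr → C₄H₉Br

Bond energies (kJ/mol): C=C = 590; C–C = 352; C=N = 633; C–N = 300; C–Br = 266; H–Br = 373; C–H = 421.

Bonds broken (reactants):
  C–C: 2 × 352 = 704
  C–H: 8 × 421 = 3368
  C=C: 1 × 590 = 590
  H–Br: 1 × 373 = 373
  Σ(broken) = 5035 kJ
Bonds formed (products):
  C–Br: 1 × 266 = 266
  C–C: 3 × 352 = 1056
  C–H: 9 × 421 = 3789
  Σ(formed) = 5111 kJ
ΔH = Σ(broken) − Σ(formed) = 5035 − 5111 = −76 kJ

ΔH ≈ −76 kJ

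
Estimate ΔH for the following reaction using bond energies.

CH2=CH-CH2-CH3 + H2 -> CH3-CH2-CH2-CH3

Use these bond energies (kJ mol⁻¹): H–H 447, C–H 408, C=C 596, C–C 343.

ΔH ≈ −116 kJ

Bonds broken (reactants):
  C–C: 2 × 343 = 686
  C–H: 8 × 408 = 3264
  C=C: 1 × 596 = 596
  H–H: 1 × 447 = 447
  Σ(broken) = 4993 kJ
Bonds formed (products):
  C–C: 3 × 343 = 1029
  C–H: 10 × 408 = 4080
  Σ(formed) = 5109 kJ
ΔH = Σ(broken) − Σ(formed) = 4993 − 5109 = −116 kJ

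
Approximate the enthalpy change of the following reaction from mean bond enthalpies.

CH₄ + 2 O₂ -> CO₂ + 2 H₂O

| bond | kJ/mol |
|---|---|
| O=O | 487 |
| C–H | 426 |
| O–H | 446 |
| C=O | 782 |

Bonds broken (reactants):
  C–H: 4 × 426 = 1704
  O=O: 2 × 487 = 974
  Σ(broken) = 2678 kJ
Bonds formed (products):
  C=O: 2 × 782 = 1564
  O–H: 4 × 446 = 1784
  Σ(formed) = 3348 kJ
ΔH = Σ(broken) − Σ(formed) = 2678 − 3348 = −670 kJ

ΔH ≈ −670 kJ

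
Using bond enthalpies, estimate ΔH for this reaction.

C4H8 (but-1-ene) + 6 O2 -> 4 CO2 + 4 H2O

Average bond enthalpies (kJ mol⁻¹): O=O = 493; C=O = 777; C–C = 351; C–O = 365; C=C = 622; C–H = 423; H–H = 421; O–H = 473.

ΔH ≈ −2334 kJ

Bonds broken (reactants):
  C–C: 2 × 351 = 702
  C–H: 8 × 423 = 3384
  C=C: 1 × 622 = 622
  O=O: 6 × 493 = 2958
  Σ(broken) = 7666 kJ
Bonds formed (products):
  C=O: 8 × 777 = 6216
  O–H: 8 × 473 = 3784
  Σ(formed) = 10000 kJ
ΔH = Σ(broken) − Σ(formed) = 7666 − 10000 = −2334 kJ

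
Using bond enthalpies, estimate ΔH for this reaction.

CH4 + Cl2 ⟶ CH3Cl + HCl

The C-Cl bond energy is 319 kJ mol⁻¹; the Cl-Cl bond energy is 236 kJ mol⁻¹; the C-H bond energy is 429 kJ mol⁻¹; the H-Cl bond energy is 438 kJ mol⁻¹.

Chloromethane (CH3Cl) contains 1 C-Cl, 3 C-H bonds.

ΔH ≈ −92 kJ

Bonds broken (reactants):
  C-H: 4 × 429 = 1716
  Cl-Cl: 1 × 236 = 236
  Σ(broken) = 1952 kJ
Bonds formed (products):
  C-Cl: 1 × 319 = 319
  C-H: 3 × 429 = 1287
  H-Cl: 1 × 438 = 438
  Σ(formed) = 2044 kJ
ΔH = Σ(broken) − Σ(formed) = 1952 − 2044 = −92 kJ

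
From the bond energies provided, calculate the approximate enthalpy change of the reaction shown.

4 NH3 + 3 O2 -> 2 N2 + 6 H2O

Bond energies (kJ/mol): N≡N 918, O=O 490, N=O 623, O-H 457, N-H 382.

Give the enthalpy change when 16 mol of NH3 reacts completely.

Bonds broken (reactants):
  N-H: 12 × 382 = 4584
  O=O: 3 × 490 = 1470
  Σ(broken) = 6054 kJ
Bonds formed (products):
  N≡N: 2 × 918 = 1836
  O-H: 12 × 457 = 5484
  Σ(formed) = 7320 kJ
ΔH = Σ(broken) − Σ(formed) = 6054 − 7320 = −1266 kJ
For 4× the reaction as written: 4 × (−1266) = −5064 kJ

ΔH = −5064 kJ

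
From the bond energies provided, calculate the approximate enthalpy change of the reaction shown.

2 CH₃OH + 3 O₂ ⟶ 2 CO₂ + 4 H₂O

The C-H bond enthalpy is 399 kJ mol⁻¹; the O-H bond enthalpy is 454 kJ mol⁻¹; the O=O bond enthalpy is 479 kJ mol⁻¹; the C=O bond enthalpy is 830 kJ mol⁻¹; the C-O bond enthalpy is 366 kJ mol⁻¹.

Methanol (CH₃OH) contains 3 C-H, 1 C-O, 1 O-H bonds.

ΔH ≈ −1481 kJ

Bonds broken (reactants):
  C-H: 6 × 399 = 2394
  C-O: 2 × 366 = 732
  O-H: 2 × 454 = 908
  O=O: 3 × 479 = 1437
  Σ(broken) = 5471 kJ
Bonds formed (products):
  C=O: 4 × 830 = 3320
  O-H: 8 × 454 = 3632
  Σ(formed) = 6952 kJ
ΔH = Σ(broken) − Σ(formed) = 5471 − 6952 = −1481 kJ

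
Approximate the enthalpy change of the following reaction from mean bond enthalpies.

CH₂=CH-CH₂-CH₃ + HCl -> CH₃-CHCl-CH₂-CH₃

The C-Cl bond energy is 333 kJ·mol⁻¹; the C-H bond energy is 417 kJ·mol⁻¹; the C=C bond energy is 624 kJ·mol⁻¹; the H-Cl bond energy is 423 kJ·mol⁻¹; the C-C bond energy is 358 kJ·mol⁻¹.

Bonds broken (reactants):
  C-C: 2 × 358 = 716
  C-H: 8 × 417 = 3336
  C=C: 1 × 624 = 624
  H-Cl: 1 × 423 = 423
  Σ(broken) = 5099 kJ
Bonds formed (products):
  C-C: 3 × 358 = 1074
  C-Cl: 1 × 333 = 333
  C-H: 9 × 417 = 3753
  Σ(formed) = 5160 kJ
ΔH = Σ(broken) − Σ(formed) = 5099 − 5160 = −61 kJ

ΔH ≈ −61 kJ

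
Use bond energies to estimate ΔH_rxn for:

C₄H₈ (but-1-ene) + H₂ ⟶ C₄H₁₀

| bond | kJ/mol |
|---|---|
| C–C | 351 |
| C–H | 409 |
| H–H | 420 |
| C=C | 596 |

Bonds broken (reactants):
  C–C: 2 × 351 = 702
  C–H: 8 × 409 = 3272
  C=C: 1 × 596 = 596
  H–H: 1 × 420 = 420
  Σ(broken) = 4990 kJ
Bonds formed (products):
  C–C: 3 × 351 = 1053
  C–H: 10 × 409 = 4090
  Σ(formed) = 5143 kJ
ΔH = Σ(broken) − Σ(formed) = 4990 − 5143 = −153 kJ

ΔH ≈ −153 kJ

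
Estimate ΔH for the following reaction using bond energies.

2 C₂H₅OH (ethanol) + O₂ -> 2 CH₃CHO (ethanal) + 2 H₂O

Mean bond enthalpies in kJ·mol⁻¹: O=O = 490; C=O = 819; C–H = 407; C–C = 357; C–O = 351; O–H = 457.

ΔH ≈ −546 kJ

Bonds broken (reactants):
  C–C: 2 × 357 = 714
  C–H: 10 × 407 = 4070
  C–O: 2 × 351 = 702
  O–H: 2 × 457 = 914
  O=O: 1 × 490 = 490
  Σ(broken) = 6890 kJ
Bonds formed (products):
  C–C: 2 × 357 = 714
  C–H: 8 × 407 = 3256
  C=O: 2 × 819 = 1638
  O–H: 4 × 457 = 1828
  Σ(formed) = 7436 kJ
ΔH = Σ(broken) − Σ(formed) = 6890 − 7436 = −546 kJ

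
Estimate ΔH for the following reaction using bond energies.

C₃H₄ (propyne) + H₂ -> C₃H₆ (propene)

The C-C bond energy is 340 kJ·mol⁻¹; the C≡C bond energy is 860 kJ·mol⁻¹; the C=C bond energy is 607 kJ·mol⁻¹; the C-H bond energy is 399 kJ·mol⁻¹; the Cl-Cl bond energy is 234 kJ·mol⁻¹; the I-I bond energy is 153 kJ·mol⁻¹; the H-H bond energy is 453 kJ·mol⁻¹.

Bonds broken (reactants):
  C≡C: 1 × 860 = 860
  C-C: 1 × 340 = 340
  C-H: 4 × 399 = 1596
  H-H: 1 × 453 = 453
  Σ(broken) = 3249 kJ
Bonds formed (products):
  C-C: 1 × 340 = 340
  C-H: 6 × 399 = 2394
  C=C: 1 × 607 = 607
  Σ(formed) = 3341 kJ
ΔH = Σ(broken) − Σ(formed) = 3249 − 3341 = −92 kJ

ΔH ≈ −92 kJ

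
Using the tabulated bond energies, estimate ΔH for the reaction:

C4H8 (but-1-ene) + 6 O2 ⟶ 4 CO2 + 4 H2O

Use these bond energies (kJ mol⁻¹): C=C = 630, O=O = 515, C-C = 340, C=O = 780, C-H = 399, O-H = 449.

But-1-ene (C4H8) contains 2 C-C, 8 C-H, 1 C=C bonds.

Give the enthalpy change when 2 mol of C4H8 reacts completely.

ΔH = −4480 kJ

Bonds broken (reactants):
  C-C: 2 × 340 = 680
  C-H: 8 × 399 = 3192
  C=C: 1 × 630 = 630
  O=O: 6 × 515 = 3090
  Σ(broken) = 7592 kJ
Bonds formed (products):
  C=O: 8 × 780 = 6240
  O-H: 8 × 449 = 3592
  Σ(formed) = 9832 kJ
ΔH = Σ(broken) − Σ(formed) = 7592 − 9832 = −2240 kJ
For 2× the reaction as written: 2 × (−2240) = −4480 kJ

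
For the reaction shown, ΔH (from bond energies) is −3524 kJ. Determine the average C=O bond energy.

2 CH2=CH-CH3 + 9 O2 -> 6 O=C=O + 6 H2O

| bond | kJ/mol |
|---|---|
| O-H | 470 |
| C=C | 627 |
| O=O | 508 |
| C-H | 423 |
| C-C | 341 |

D(C=O) ≈ 789 kJ/mol

Let D be the C=O bond energy.
Σ(broken) = 2×341 + 12×423 + 2×627 + 9×508 = 11584
Σ(formed) = 12×D + 12×470 = 5640 + 12D
ΔH = Σ(broken) − Σ(formed) = (11584) − (5640 + 12D) = +5944 − 12D
Setting this equal to −3524 kJ gives 12D = 9468, so D = 789 kJ/mol.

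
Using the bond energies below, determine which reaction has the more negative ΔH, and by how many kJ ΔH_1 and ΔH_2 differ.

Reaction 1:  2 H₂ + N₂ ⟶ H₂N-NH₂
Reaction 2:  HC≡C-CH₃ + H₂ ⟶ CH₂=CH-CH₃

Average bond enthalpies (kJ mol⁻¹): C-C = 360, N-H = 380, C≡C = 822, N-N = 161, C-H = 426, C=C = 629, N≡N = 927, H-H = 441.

Reaction 2, by 346 kJ

Reaction 1:
  Bonds broken (reactants):
    H-H: 2 × 441 = 882
    N≡N: 1 × 927 = 927
    Σ(broken) = 1809 kJ
  Bonds formed (products):
    N-H: 4 × 380 = 1520
    N-N: 1 × 161 = 161
    Σ(formed) = 1681 kJ
  ΔH_1 = 1809 − 1681 = +128 kJ
Reaction 2:
  Bonds broken (reactants):
    C≡C: 1 × 822 = 822
    C-C: 1 × 360 = 360
    C-H: 4 × 426 = 1704
    H-H: 1 × 441 = 441
    Σ(broken) = 3327 kJ
  Bonds formed (products):
    C-C: 1 × 360 = 360
    C-H: 6 × 426 = 2556
    C=C: 1 × 629 = 629
    Σ(formed) = 3545 kJ
  ΔH_2 = 3327 − 3545 = −218 kJ
ΔH_1 − ΔH_2 = +346 kJ, so reaction 2 has the more negative ΔH; |ΔH_1 − ΔH_2| = 346 kJ.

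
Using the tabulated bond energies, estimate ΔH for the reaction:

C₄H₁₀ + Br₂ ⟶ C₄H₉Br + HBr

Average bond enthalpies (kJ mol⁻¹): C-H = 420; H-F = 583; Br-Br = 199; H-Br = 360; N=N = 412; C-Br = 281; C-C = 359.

Bonds broken (reactants):
  Br-Br: 1 × 199 = 199
  C-C: 3 × 359 = 1077
  C-H: 10 × 420 = 4200
  Σ(broken) = 5476 kJ
Bonds formed (products):
  C-Br: 1 × 281 = 281
  C-C: 3 × 359 = 1077
  C-H: 9 × 420 = 3780
  H-Br: 1 × 360 = 360
  Σ(formed) = 5498 kJ
ΔH = Σ(broken) − Σ(formed) = 5476 − 5498 = −22 kJ

ΔH ≈ −22 kJ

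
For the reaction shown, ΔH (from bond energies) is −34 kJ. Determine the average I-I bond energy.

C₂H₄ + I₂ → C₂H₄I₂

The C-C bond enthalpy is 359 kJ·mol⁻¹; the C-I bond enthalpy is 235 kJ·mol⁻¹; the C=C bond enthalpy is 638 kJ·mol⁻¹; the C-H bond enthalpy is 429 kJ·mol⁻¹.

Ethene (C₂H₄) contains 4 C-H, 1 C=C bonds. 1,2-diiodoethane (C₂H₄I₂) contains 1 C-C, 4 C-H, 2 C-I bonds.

D(I-I) ≈ 157 kJ/mol

Let D be the I-I bond energy.
Σ(broken) = 4×429 + 1×638 + 1×D = 2354 + D
Σ(formed) = 1×359 + 4×429 + 2×235 = 2545
ΔH = Σ(broken) − Σ(formed) = (2354 + D) − (2545) = −191 + D
Setting this equal to −34 kJ gives D = 157 kJ/mol.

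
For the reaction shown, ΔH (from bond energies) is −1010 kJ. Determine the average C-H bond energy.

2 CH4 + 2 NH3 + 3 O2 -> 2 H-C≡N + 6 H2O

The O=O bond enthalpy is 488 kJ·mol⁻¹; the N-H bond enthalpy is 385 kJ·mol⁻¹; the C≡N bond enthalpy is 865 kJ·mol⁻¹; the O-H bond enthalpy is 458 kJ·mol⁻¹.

D(C-H) ≈ 407 kJ/mol

Let D be the C-H bond energy.
Σ(broken) = 8×D + 6×385 + 3×488 = 3774 + 8D
Σ(formed) = 2×865 + 2×D + 12×458 = 7226 + 2D
ΔH = Σ(broken) − Σ(formed) = (3774 + 8D) − (7226 + 2D) = −3452 + 6D
Setting this equal to −1010 kJ gives 6D = 2442, so D = 407 kJ/mol.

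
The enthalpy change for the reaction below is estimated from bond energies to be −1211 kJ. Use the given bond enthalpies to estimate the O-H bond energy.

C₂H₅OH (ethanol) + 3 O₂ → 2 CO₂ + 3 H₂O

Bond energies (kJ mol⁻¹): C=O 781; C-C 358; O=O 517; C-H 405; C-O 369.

D(O-H) ≈ 478 kJ/mol

Let D be the O-H bond energy.
Σ(broken) = 1×358 + 5×405 + 1×369 + 1×D + 3×517 = 4303 + D
Σ(formed) = 4×781 + 6×D = 3124 + 6D
ΔH = Σ(broken) − Σ(formed) = (4303 + D) − (3124 + 6D) = +1179 − 5D
Setting this equal to −1211 kJ gives 5D = 2390, so D = 478 kJ/mol.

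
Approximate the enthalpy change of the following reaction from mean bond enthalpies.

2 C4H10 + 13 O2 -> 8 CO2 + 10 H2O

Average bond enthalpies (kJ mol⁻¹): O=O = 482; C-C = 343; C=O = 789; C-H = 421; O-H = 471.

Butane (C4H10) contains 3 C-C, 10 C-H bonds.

Bonds broken (reactants):
  C-C: 6 × 343 = 2058
  C-H: 20 × 421 = 8420
  O=O: 13 × 482 = 6266
  Σ(broken) = 16744 kJ
Bonds formed (products):
  C=O: 16 × 789 = 12624
  O-H: 20 × 471 = 9420
  Σ(formed) = 22044 kJ
ΔH = Σ(broken) − Σ(formed) = 16744 − 22044 = −5300 kJ

ΔH ≈ −5300 kJ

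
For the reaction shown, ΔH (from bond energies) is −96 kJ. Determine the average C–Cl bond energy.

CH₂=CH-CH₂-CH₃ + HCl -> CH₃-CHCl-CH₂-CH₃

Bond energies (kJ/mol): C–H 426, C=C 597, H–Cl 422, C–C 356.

D(C–Cl) ≈ 333 kJ/mol

Let D be the C–Cl bond energy.
Σ(broken) = 2×356 + 8×426 + 1×597 + 1×422 = 5139
Σ(formed) = 3×356 + 1×D + 9×426 = 4902 + D
ΔH = Σ(broken) − Σ(formed) = (5139) − (4902 + D) = +237 − D
Setting this equal to −96 kJ gives D = 333 kJ/mol.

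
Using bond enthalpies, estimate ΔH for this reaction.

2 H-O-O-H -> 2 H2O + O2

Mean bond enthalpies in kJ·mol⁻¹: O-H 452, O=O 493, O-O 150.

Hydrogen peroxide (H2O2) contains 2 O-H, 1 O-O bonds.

Bonds broken (reactants):
  O-H: 4 × 452 = 1808
  O-O: 2 × 150 = 300
  Σ(broken) = 2108 kJ
Bonds formed (products):
  O-H: 4 × 452 = 1808
  O=O: 1 × 493 = 493
  Σ(formed) = 2301 kJ
ΔH = Σ(broken) − Σ(formed) = 2108 − 2301 = −193 kJ

ΔH ≈ −193 kJ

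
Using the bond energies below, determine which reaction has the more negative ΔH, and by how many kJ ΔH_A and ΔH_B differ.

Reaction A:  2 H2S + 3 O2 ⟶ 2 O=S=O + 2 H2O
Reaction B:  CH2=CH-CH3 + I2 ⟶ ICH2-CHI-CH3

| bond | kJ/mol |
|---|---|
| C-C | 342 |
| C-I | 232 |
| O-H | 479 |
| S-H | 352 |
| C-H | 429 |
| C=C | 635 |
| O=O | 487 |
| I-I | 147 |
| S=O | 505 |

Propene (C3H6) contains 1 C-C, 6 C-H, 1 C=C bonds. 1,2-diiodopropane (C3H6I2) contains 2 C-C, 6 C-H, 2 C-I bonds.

Reaction A, by 1043 kJ

Reaction A:
  Bonds broken (reactants):
    O=O: 3 × 487 = 1461
    S-H: 4 × 352 = 1408
    Σ(broken) = 2869 kJ
  Bonds formed (products):
    O-H: 4 × 479 = 1916
    S=O: 4 × 505 = 2020
    Σ(formed) = 3936 kJ
  ΔH_A = 2869 − 3936 = −1067 kJ
Reaction B:
  Bonds broken (reactants):
    C-C: 1 × 342 = 342
    C-H: 6 × 429 = 2574
    C=C: 1 × 635 = 635
    I-I: 1 × 147 = 147
    Σ(broken) = 3698 kJ
  Bonds formed (products):
    C-C: 2 × 342 = 684
    C-H: 6 × 429 = 2574
    C-I: 2 × 232 = 464
    Σ(formed) = 3722 kJ
  ΔH_B = 3698 − 3722 = −24 kJ
ΔH_A − ΔH_B = −1043 kJ, so reaction A has the more negative ΔH; |ΔH_A − ΔH_B| = 1043 kJ.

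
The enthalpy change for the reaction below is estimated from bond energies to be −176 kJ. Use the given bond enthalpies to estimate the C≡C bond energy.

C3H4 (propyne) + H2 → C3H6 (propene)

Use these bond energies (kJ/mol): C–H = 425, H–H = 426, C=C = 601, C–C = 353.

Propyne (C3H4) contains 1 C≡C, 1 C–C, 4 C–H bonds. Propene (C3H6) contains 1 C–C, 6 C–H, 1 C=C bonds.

Let D be the C≡C bond energy.
Σ(broken) = 1×D + 1×353 + 4×425 + 1×426 = 2479 + D
Σ(formed) = 1×353 + 6×425 + 1×601 = 3504
ΔH = Σ(broken) − Σ(formed) = (2479 + D) − (3504) = −1025 + D
Setting this equal to −176 kJ gives D = 849 kJ/mol.

D(C≡C) ≈ 849 kJ/mol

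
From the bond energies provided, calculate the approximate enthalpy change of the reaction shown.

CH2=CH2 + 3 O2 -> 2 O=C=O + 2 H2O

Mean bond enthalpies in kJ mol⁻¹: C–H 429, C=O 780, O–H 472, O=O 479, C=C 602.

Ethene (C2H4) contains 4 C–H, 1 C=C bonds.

Bonds broken (reactants):
  C–H: 4 × 429 = 1716
  C=C: 1 × 602 = 602
  O=O: 3 × 479 = 1437
  Σ(broken) = 3755 kJ
Bonds formed (products):
  C=O: 4 × 780 = 3120
  O–H: 4 × 472 = 1888
  Σ(formed) = 5008 kJ
ΔH = Σ(broken) − Σ(formed) = 3755 − 5008 = −1253 kJ

ΔH ≈ −1253 kJ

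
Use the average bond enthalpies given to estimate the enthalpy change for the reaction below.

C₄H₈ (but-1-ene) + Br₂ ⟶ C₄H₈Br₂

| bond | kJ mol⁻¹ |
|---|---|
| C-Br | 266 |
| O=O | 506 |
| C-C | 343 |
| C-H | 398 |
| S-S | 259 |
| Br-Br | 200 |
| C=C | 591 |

Bonds broken (reactants):
  Br-Br: 1 × 200 = 200
  C-C: 2 × 343 = 686
  C-H: 8 × 398 = 3184
  C=C: 1 × 591 = 591
  Σ(broken) = 4661 kJ
Bonds formed (products):
  C-Br: 2 × 266 = 532
  C-C: 3 × 343 = 1029
  C-H: 8 × 398 = 3184
  Σ(formed) = 4745 kJ
ΔH = Σ(broken) − Σ(formed) = 4661 − 4745 = −84 kJ

ΔH ≈ −84 kJ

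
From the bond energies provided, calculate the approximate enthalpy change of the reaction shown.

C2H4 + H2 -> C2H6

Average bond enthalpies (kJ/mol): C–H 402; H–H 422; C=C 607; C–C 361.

Bonds broken (reactants):
  C–H: 4 × 402 = 1608
  C=C: 1 × 607 = 607
  H–H: 1 × 422 = 422
  Σ(broken) = 2637 kJ
Bonds formed (products):
  C–C: 1 × 361 = 361
  C–H: 6 × 402 = 2412
  Σ(formed) = 2773 kJ
ΔH = Σ(broken) − Σ(formed) = 2637 − 2773 = −136 kJ

ΔH ≈ −136 kJ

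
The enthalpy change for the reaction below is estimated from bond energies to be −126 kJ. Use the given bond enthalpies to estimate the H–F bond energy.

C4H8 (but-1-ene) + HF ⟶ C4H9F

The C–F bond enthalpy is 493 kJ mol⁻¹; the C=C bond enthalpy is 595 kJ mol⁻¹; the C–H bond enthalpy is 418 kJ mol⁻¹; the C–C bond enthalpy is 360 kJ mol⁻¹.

D(H–F) ≈ 550 kJ/mol

Let D be the H–F bond energy.
Σ(broken) = 2×360 + 8×418 + 1×595 + 1×D = 4659 + D
Σ(formed) = 3×360 + 1×493 + 9×418 = 5335
ΔH = Σ(broken) − Σ(formed) = (4659 + D) − (5335) = −676 + D
Setting this equal to −126 kJ gives D = 550 kJ/mol.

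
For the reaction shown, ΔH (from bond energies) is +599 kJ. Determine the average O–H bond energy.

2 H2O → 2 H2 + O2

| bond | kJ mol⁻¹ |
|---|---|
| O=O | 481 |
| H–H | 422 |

Let D be the O–H bond energy.
Σ(broken) = 4×D = 4D
Σ(formed) = 2×422 + 1×481 = 1325
ΔH = Σ(broken) − Σ(formed) = (4D) − (1325) = −1325 + 4D
Setting this equal to +599 kJ gives 4D = 1924, so D = 481 kJ/mol.

D(O–H) ≈ 481 kJ/mol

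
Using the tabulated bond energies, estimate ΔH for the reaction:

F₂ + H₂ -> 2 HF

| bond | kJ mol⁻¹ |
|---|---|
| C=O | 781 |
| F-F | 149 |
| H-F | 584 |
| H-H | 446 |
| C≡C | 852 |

Bonds broken (reactants):
  F-F: 1 × 149 = 149
  H-H: 1 × 446 = 446
  Σ(broken) = 595 kJ
Bonds formed (products):
  H-F: 2 × 584 = 1168
  Σ(formed) = 1168 kJ
ΔH = Σ(broken) − Σ(formed) = 595 − 1168 = −573 kJ

ΔH ≈ −573 kJ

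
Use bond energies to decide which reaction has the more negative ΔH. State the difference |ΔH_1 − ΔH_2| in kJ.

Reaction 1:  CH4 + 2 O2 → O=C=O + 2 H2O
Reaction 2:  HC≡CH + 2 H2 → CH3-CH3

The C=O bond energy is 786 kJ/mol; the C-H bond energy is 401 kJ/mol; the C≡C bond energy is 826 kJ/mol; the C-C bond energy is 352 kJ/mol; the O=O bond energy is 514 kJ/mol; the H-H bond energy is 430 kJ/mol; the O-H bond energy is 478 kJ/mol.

Reaction 1, by 582 kJ

Reaction 1:
  Bonds broken (reactants):
    C-H: 4 × 401 = 1604
    O=O: 2 × 514 = 1028
    Σ(broken) = 2632 kJ
  Bonds formed (products):
    C=O: 2 × 786 = 1572
    O-H: 4 × 478 = 1912
    Σ(formed) = 3484 kJ
  ΔH_1 = 2632 − 3484 = −852 kJ
Reaction 2:
  Bonds broken (reactants):
    C≡C: 1 × 826 = 826
    C-H: 2 × 401 = 802
    H-H: 2 × 430 = 860
    Σ(broken) = 2488 kJ
  Bonds formed (products):
    C-C: 1 × 352 = 352
    C-H: 6 × 401 = 2406
    Σ(formed) = 2758 kJ
  ΔH_2 = 2488 − 2758 = −270 kJ
ΔH_1 − ΔH_2 = −582 kJ, so reaction 1 has the more negative ΔH; |ΔH_1 − ΔH_2| = 582 kJ.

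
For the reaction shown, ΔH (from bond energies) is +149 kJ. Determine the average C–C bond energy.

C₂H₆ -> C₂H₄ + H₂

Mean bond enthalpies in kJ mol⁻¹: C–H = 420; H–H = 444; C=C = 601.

Let D be the C–C bond energy.
Σ(broken) = 1×D + 6×420 = 2520 + D
Σ(formed) = 4×420 + 1×601 + 1×444 = 2725
ΔH = Σ(broken) − Σ(formed) = (2520 + D) − (2725) = −205 + D
Setting this equal to +149 kJ gives D = 354 kJ/mol.

D(C–C) ≈ 354 kJ/mol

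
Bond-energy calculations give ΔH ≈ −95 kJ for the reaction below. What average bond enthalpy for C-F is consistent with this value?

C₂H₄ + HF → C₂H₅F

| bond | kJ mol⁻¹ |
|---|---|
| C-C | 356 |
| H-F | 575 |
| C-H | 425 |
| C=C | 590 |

Let D be the C-F bond energy.
Σ(broken) = 4×425 + 1×590 + 1×575 = 2865
Σ(formed) = 1×356 + 1×D + 5×425 = 2481 + D
ΔH = Σ(broken) − Σ(formed) = (2865) − (2481 + D) = +384 − D
Setting this equal to −95 kJ gives D = 479 kJ/mol.

D(C-F) ≈ 479 kJ/mol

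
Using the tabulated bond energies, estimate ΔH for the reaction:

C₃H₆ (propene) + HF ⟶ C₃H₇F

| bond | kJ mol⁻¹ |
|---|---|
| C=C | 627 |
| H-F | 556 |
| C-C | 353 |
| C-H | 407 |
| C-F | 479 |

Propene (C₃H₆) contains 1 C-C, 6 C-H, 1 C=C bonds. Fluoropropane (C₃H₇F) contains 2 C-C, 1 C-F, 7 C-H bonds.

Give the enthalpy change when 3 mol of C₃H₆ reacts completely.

ΔH = −168 kJ

Bonds broken (reactants):
  C-C: 1 × 353 = 353
  C-H: 6 × 407 = 2442
  C=C: 1 × 627 = 627
  H-F: 1 × 556 = 556
  Σ(broken) = 3978 kJ
Bonds formed (products):
  C-C: 2 × 353 = 706
  C-F: 1 × 479 = 479
  C-H: 7 × 407 = 2849
  Σ(formed) = 4034 kJ
ΔH = Σ(broken) − Σ(formed) = 3978 − 4034 = −56 kJ
For 3× the reaction as written: 3 × (−56) = −168 kJ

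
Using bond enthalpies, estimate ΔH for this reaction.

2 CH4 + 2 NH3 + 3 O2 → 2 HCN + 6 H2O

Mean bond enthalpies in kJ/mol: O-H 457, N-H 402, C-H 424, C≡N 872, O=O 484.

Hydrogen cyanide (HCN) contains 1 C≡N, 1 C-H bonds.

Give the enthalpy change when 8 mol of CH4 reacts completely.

Bonds broken (reactants):
  C-H: 8 × 424 = 3392
  N-H: 6 × 402 = 2412
  O=O: 3 × 484 = 1452
  Σ(broken) = 7256 kJ
Bonds formed (products):
  C≡N: 2 × 872 = 1744
  C-H: 2 × 424 = 848
  O-H: 12 × 457 = 5484
  Σ(formed) = 8076 kJ
ΔH = Σ(broken) − Σ(formed) = 7256 − 8076 = −820 kJ
For 4× the reaction as written: 4 × (−820) = −3280 kJ

ΔH = −3280 kJ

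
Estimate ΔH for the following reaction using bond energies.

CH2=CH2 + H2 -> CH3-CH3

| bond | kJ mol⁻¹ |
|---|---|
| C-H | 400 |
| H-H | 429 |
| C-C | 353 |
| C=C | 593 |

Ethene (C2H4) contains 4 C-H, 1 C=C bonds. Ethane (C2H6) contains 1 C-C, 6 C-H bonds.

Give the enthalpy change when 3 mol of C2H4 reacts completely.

ΔH = −393 kJ

Bonds broken (reactants):
  C-H: 4 × 400 = 1600
  C=C: 1 × 593 = 593
  H-H: 1 × 429 = 429
  Σ(broken) = 2622 kJ
Bonds formed (products):
  C-C: 1 × 353 = 353
  C-H: 6 × 400 = 2400
  Σ(formed) = 2753 kJ
ΔH = Σ(broken) − Σ(formed) = 2622 − 2753 = −131 kJ
For 3× the reaction as written: 3 × (−131) = −393 kJ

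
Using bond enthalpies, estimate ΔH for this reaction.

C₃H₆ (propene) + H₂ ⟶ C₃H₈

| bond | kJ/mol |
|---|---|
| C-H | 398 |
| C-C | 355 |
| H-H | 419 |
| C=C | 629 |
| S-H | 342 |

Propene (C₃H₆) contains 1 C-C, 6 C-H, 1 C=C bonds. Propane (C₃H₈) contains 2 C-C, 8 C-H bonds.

ΔH ≈ −103 kJ

Bonds broken (reactants):
  C-C: 1 × 355 = 355
  C-H: 6 × 398 = 2388
  C=C: 1 × 629 = 629
  H-H: 1 × 419 = 419
  Σ(broken) = 3791 kJ
Bonds formed (products):
  C-C: 2 × 355 = 710
  C-H: 8 × 398 = 3184
  Σ(formed) = 3894 kJ
ΔH = Σ(broken) − Σ(formed) = 3791 − 3894 = −103 kJ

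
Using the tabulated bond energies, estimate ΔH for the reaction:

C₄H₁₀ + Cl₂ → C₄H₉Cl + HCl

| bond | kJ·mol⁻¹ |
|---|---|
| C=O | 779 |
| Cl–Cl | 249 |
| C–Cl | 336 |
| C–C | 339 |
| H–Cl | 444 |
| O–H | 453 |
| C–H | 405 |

ΔH ≈ −126 kJ

Bonds broken (reactants):
  C–C: 3 × 339 = 1017
  C–H: 10 × 405 = 4050
  Cl–Cl: 1 × 249 = 249
  Σ(broken) = 5316 kJ
Bonds formed (products):
  C–C: 3 × 339 = 1017
  C–Cl: 1 × 336 = 336
  C–H: 9 × 405 = 3645
  H–Cl: 1 × 444 = 444
  Σ(formed) = 5442 kJ
ΔH = Σ(broken) − Σ(formed) = 5316 − 5442 = −126 kJ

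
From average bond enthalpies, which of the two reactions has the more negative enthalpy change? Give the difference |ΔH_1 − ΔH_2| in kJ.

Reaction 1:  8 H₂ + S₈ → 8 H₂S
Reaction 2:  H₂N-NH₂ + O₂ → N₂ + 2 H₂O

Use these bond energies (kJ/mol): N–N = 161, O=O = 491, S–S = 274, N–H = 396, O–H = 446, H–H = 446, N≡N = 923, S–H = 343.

Reaction 2, by 743 kJ

Reaction 1:
  Bonds broken (reactants):
    H–H: 8 × 446 = 3568
    S–S: 8 × 274 = 2192
    Σ(broken) = 5760 kJ
  Bonds formed (products):
    S–H: 16 × 343 = 5488
    Σ(formed) = 5488 kJ
  ΔH_1 = 5760 − 5488 = +272 kJ
Reaction 2:
  Bonds broken (reactants):
    N–H: 4 × 396 = 1584
    N–N: 1 × 161 = 161
    O=O: 1 × 491 = 491
    Σ(broken) = 2236 kJ
  Bonds formed (products):
    N≡N: 1 × 923 = 923
    O–H: 4 × 446 = 1784
    Σ(formed) = 2707 kJ
  ΔH_2 = 2236 − 2707 = −471 kJ
ΔH_1 − ΔH_2 = +743 kJ, so reaction 2 has the more negative ΔH; |ΔH_1 − ΔH_2| = 743 kJ.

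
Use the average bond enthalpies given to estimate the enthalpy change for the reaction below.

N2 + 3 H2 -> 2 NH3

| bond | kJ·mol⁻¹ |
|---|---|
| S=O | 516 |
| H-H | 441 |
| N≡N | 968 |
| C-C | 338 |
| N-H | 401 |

ΔH ≈ −115 kJ

Bonds broken (reactants):
  H-H: 3 × 441 = 1323
  N≡N: 1 × 968 = 968
  Σ(broken) = 2291 kJ
Bonds formed (products):
  N-H: 6 × 401 = 2406
  Σ(formed) = 2406 kJ
ΔH = Σ(broken) − Σ(formed) = 2291 − 2406 = −115 kJ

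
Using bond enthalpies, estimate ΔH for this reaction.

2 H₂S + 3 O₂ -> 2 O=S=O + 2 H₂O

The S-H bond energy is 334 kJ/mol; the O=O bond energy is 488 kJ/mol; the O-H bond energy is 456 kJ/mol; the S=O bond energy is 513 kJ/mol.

ΔH ≈ −1076 kJ

Bonds broken (reactants):
  O=O: 3 × 488 = 1464
  S-H: 4 × 334 = 1336
  Σ(broken) = 2800 kJ
Bonds formed (products):
  O-H: 4 × 456 = 1824
  S=O: 4 × 513 = 2052
  Σ(formed) = 3876 kJ
ΔH = Σ(broken) − Σ(formed) = 2800 − 3876 = −1076 kJ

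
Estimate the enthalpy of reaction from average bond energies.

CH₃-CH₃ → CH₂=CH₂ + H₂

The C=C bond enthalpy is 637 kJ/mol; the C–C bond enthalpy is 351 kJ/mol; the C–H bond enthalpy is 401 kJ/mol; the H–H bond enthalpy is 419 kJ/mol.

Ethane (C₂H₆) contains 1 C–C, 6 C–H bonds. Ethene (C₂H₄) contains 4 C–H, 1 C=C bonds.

ΔH ≈ +97 kJ

Bonds broken (reactants):
  C–C: 1 × 351 = 351
  C–H: 6 × 401 = 2406
  Σ(broken) = 2757 kJ
Bonds formed (products):
  C–H: 4 × 401 = 1604
  C=C: 1 × 637 = 637
  H–H: 1 × 419 = 419
  Σ(formed) = 2660 kJ
ΔH = Σ(broken) − Σ(formed) = 2757 − 2660 = +97 kJ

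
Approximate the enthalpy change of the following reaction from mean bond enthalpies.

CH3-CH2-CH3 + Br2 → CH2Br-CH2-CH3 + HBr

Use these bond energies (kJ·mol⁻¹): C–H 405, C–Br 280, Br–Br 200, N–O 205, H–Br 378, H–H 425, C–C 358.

Bonds broken (reactants):
  Br–Br: 1 × 200 = 200
  C–C: 2 × 358 = 716
  C–H: 8 × 405 = 3240
  Σ(broken) = 4156 kJ
Bonds formed (products):
  C–Br: 1 × 280 = 280
  C–C: 2 × 358 = 716
  C–H: 7 × 405 = 2835
  H–Br: 1 × 378 = 378
  Σ(formed) = 4209 kJ
ΔH = Σ(broken) − Σ(formed) = 4156 − 4209 = −53 kJ

ΔH ≈ −53 kJ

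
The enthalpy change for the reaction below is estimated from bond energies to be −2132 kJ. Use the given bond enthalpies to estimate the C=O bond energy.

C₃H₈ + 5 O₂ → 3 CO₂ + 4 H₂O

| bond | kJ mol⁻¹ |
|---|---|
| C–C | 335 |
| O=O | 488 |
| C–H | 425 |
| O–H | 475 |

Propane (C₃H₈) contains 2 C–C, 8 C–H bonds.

D(C=O) ≈ 807 kJ/mol

Let D be the C=O bond energy.
Σ(broken) = 2×335 + 8×425 + 5×488 = 6510
Σ(formed) = 6×D + 8×475 = 3800 + 6D
ΔH = Σ(broken) − Σ(formed) = (6510) − (3800 + 6D) = +2710 − 6D
Setting this equal to −2132 kJ gives 6D = 4842, so D = 807 kJ/mol.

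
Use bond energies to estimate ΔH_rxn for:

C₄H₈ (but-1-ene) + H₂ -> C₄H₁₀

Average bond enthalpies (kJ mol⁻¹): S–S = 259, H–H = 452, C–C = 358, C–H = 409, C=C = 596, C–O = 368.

Bonds broken (reactants):
  C–C: 2 × 358 = 716
  C–H: 8 × 409 = 3272
  C=C: 1 × 596 = 596
  H–H: 1 × 452 = 452
  Σ(broken) = 5036 kJ
Bonds formed (products):
  C–C: 3 × 358 = 1074
  C–H: 10 × 409 = 4090
  Σ(formed) = 5164 kJ
ΔH = Σ(broken) − Σ(formed) = 5036 − 5164 = −128 kJ

ΔH ≈ −128 kJ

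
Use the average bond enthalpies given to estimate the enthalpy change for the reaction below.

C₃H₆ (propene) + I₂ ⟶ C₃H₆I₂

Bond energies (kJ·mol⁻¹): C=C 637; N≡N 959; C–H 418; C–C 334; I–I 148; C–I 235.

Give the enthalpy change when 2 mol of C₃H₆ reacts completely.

Bonds broken (reactants):
  C–C: 1 × 334 = 334
  C–H: 6 × 418 = 2508
  C=C: 1 × 637 = 637
  I–I: 1 × 148 = 148
  Σ(broken) = 3627 kJ
Bonds formed (products):
  C–C: 2 × 334 = 668
  C–H: 6 × 418 = 2508
  C–I: 2 × 235 = 470
  Σ(formed) = 3646 kJ
ΔH = Σ(broken) − Σ(formed) = 3627 − 3646 = −19 kJ
For 2× the reaction as written: 2 × (−19) = −38 kJ

ΔH = −38 kJ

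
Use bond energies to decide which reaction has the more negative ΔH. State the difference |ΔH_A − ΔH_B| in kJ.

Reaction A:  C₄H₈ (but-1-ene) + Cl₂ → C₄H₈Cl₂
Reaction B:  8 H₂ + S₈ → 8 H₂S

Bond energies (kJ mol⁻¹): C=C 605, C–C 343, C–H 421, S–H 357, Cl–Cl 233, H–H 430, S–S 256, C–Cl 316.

Reaction B, by 87 kJ

Reaction A:
  Bonds broken (reactants):
    C–C: 2 × 343 = 686
    C–H: 8 × 421 = 3368
    C=C: 1 × 605 = 605
    Cl–Cl: 1 × 233 = 233
    Σ(broken) = 4892 kJ
  Bonds formed (products):
    C–C: 3 × 343 = 1029
    C–Cl: 2 × 316 = 632
    C–H: 8 × 421 = 3368
    Σ(formed) = 5029 kJ
  ΔH_A = 4892 − 5029 = −137 kJ
Reaction B:
  Bonds broken (reactants):
    H–H: 8 × 430 = 3440
    S–S: 8 × 256 = 2048
    Σ(broken) = 5488 kJ
  Bonds formed (products):
    S–H: 16 × 357 = 5712
    Σ(formed) = 5712 kJ
  ΔH_B = 5488 − 5712 = −224 kJ
ΔH_A − ΔH_B = +87 kJ, so reaction B has the more negative ΔH; |ΔH_A − ΔH_B| = 87 kJ.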